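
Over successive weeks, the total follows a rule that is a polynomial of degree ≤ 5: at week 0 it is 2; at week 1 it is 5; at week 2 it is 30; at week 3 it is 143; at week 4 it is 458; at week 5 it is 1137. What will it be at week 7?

4475

Write the value at x as T(x).
First differences: 3, 25, 113, 315, 679. Second differences: 22, 88, 202, 364. Third differences: 66, 114, 162. Fourth differences: 48, 48.
Level-4 differences are constant, so T has degree 4.
Fitting a degree-4 polynomial gives T(x) = 2x^4 - x³ + 2x + 2.
Then T(7) = 4475.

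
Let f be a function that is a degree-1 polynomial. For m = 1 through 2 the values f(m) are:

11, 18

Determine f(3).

25

Write f(m) = am + b; the 2 given values yield a linear system in the 2 coefficients.
Solving, f(m) = 7m + 4.
Then f(3) = 25.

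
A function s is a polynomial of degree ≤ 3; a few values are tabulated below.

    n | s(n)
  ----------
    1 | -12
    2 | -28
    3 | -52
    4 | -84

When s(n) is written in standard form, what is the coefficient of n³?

First differences: -16, -24, -32. Second differences: -8, -8.
Level-2 differences are constant, so s has degree 2.
Fitting a degree-2 polynomial gives s(n) = -4n² - 4n - 4.
The coefficient of n³ is 0.

0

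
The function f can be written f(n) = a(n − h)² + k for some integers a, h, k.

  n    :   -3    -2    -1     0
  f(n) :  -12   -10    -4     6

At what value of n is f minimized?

First differences 2, 6, 10; second difference 4 = 2a, so a = 2.
Expanding, the n-coefficient is −2ah = -4h; matching it to the data gives h = -3, and then k = -12.
So f(n) = 2(n + 3)² − 12.
Hence h = -3.

-3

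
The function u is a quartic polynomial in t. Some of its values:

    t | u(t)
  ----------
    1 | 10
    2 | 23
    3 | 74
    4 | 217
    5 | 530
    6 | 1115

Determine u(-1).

2

First differences: 13, 51, 143, 313, 585. Second differences: 38, 92, 170, 272. Third differences: 54, 78, 102. Fourth differences: 24, 24.
Level-4 differences are constant, so u has degree 4.
Fitting a degree-4 polynomial gives u(t) = t^4 - t³ + 5t + 5.
Then u(-1) = 2.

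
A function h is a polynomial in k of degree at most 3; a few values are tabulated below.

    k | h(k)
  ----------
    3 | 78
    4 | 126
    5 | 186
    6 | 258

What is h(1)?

18

Write h(k) = ak³ + bk² + ck + d; the 4 given values yield a linear system in the 4 coefficients.
Solving, the leading coefficient vanishes, and h(k) = 6k² + 6k + 6.
Then h(1) = 18.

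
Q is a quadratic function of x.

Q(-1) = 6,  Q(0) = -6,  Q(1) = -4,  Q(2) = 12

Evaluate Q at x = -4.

126

First differences: -12, 2, 16. Second differences: 14, 14.
Level-2 differences are constant, so Q has degree 2.
Fitting a degree-2 polynomial gives Q(x) = 7x² - 5x - 6.
Then Q(-4) = 126.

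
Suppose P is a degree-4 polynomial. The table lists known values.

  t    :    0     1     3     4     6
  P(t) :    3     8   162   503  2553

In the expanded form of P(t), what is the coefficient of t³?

0

Write P(t) = at^4 + bt³ + ct² + dt + e; the 5 given values yield a linear system in the 5 coefficients.
Solving, P(t) = 2t^4 - 2t² + 5t + 3.
The coefficient of t³ is 0.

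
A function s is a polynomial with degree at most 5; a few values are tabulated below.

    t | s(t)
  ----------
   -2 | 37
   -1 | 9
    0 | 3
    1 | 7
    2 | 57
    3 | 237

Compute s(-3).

First differences: -28, -6, 4, 50, 180. Second differences: 22, 10, 46, 130. Third differences: -12, 36, 84. Fourth differences: 48, 48.
Level-4 differences are constant, so s has degree 4.
Fitting a degree-4 polynomial gives s(t) = 2t^4 + 2t³ + 3t² - 3t + 3.
Then s(-3) = 147.

147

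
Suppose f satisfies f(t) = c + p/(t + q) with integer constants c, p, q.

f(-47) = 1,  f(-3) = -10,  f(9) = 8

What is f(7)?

10

(f(t) − c)(t + q) = p for each data point; the three points give a linear system in c and q, then p follows.
Solving: c = 2, q = -1, p = 48, so f(t) = 2 + 48/(t − 1).
Then f(7) = 2 + 48/6 = 10.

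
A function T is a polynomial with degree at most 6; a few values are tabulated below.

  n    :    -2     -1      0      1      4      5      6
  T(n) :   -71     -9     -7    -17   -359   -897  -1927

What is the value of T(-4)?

-807

Write T(n) = an^6 + bn^5 + cn^4 + dn³ + en² + pn + q; the 7 given values yield a linear system in the 7 coefficients.
Solving, the top 2 coefficients vanish, and T(n) = -2n^4 + 4n³ - 4n² - 8n - 7.
Then T(-4) = -807.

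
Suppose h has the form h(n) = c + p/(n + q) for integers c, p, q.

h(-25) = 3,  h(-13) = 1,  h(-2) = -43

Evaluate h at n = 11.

(h(n) − c)(n + q) = p for each data point; the three points give a linear system in c and q, then p follows.
Solving: c = 5, q = 1, p = 48, so h(n) = 5 + 48/(n + 1).
Then h(11) = 5 + 48/12 = 9.

9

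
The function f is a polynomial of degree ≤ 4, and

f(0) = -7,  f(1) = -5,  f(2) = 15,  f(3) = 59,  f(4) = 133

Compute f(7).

595

First differences: 2, 20, 44, 74. Second differences: 18, 24, 30. Third differences: 6, 6.
Level-3 differences are constant, so f has degree 3.
Fitting a degree-3 polynomial gives f(x) = x³ + 6x² - 5x - 7.
Then f(7) = 595.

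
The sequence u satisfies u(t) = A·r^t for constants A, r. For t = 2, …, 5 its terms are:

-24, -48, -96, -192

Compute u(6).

-384

Consecutive ratio: -48/(-24) = 2, and -96/(-48) = 2, so r = 2.
Then A·2^2 = -24 gives A = -6, and u(t) = -6·2^t.
u(6) = -6·2^6 = -384.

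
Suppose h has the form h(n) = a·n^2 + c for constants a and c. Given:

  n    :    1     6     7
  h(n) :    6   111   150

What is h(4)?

51

From h(1) = 6 and h(6) = 111: 1a + c = 6 and 36a + c = 111.
Subtracting: 35a = 105, so a = 3; then c = 6 − 3·1 = 3.
So h(n) = 3n² + 3, and h(4) = 51.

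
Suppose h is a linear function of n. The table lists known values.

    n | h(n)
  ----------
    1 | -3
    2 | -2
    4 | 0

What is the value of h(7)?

Write h(n) = an + b; the 3 given values yield a linear system in the 2 coefficients.
Solving, h(n) = n - 4.
Then h(7) = 3.

3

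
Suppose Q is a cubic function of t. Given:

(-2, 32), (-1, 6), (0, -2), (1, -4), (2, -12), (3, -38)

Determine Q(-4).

186

Write Q(t) = at³ + bt² + ct + d; the 6 given values yield a linear system in the 4 coefficients.
Solving, Q(t) = -2t³ + 3t² - 3t - 2.
Then Q(-4) = 186.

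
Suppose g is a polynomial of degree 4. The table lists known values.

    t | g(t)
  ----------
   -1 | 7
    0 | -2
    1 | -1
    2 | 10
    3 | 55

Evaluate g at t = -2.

Write g(t) = at^4 + bt³ + ct² + dt + e; the 5 given values yield a linear system in the 5 coefficients.
Solving, g(t) = t^4 - 2t³ + 4t² - 2t - 2.
Then g(-2) = 50.

50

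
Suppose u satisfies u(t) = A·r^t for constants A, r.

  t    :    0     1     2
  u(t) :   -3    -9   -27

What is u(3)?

-81

Consecutive ratio: -9/(-3) = 3, and -27/(-9) = 3, so r = 3.
Then A·3^0 = -3 gives A = -3, and u(t) = -3·3^t.
u(3) = -3·3^3 = -81.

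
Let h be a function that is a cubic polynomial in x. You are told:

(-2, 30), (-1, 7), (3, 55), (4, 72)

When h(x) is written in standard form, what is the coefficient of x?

5

Write h(x) = ax³ + bx² + cx + d; the 4 given values yield a linear system in the 4 coefficients.
Solving, h(x) = -x³ + 7x² + 5x + 4.
The coefficient of x is 5.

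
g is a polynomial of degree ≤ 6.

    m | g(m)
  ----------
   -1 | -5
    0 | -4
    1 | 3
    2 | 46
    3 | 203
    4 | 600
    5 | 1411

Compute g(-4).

448

First differences: 1, 7, 43, 157, 397, 811. Second differences: 6, 36, 114, 240, 414. Third differences: 30, 78, 126, 174. Fourth differences: 48, 48, 48.
Level-4 differences are constant, so g has degree 4.
Fitting a degree-4 polynomial gives g(m) = 2m^4 + m³ + m² + 3m - 4.
Then g(-4) = 448.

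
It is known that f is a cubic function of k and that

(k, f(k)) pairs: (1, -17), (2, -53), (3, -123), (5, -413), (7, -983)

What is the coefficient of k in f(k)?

Write f(k) = ak³ + bk² + ck + d; the 5 given values yield a linear system in the 4 coefficients.
Solving, f(k) = -2k³ - 5k² - 7k - 3.
The coefficient of k is -7.

-7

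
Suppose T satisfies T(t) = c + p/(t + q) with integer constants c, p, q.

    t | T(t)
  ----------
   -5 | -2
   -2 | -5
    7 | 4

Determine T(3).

10

(T(t) − c)(t + q) = p for each data point; the three points give a linear system in c and q, then p follows.
Solving: c = 1, q = -1, p = 18, so T(t) = 1 + 18/(t − 1).
Then T(3) = 1 + 18/2 = 10.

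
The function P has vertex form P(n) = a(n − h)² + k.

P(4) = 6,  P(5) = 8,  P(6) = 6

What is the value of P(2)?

First differences 2, -2; second difference -4 = 2a, so a = -2.
Expanding, the n-coefficient is −2ah = 4h; matching it to the data gives h = 5, and then k = 8.
So P(n) = -2(n − 5)² + 8.
P(2) = -2·(-3)² + 8 = -10.

-10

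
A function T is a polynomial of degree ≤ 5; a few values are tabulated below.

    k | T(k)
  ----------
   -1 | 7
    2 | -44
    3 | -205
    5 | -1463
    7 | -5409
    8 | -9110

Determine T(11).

Write T(k) = ak^5 + bk^4 + ck³ + dk² + ek + p; the 6 given values yield a linear system in the 6 coefficients.
Solving, the leading coefficient vanishes, and T(k) = -2k^4 - 2k³ + 2k² - 3k + 2.
Then T(11) = -31733.

-31733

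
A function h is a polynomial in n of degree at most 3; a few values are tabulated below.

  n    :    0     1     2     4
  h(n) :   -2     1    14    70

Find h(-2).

22

Write h(n) = an³ + bn² + cn + d; the 4 given values yield a linear system in the 4 coefficients.
Solving, the leading coefficient vanishes, and h(n) = 5n² - 2n - 2.
Then h(-2) = 22.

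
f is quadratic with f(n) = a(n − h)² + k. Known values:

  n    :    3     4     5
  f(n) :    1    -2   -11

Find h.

3

First differences -3, -9; second difference -6 = 2a, so a = -3.
Expanding, the n-coefficient is −2ah = 6h; matching it to the data gives h = 3, and then k = 1.
So f(n) = -3(n − 3)² + 1.
Hence h = 3.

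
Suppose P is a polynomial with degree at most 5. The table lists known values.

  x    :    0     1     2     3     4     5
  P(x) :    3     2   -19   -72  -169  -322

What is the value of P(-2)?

-7

Write P(x) = ax^5 + bx^4 + cx³ + dx² + ex + p; the 6 given values yield a linear system in the 6 coefficients.
Solving, the top 2 coefficients vanish, and P(x) = -2x³ - 4x² + 5x + 3.
Then P(-2) = -7.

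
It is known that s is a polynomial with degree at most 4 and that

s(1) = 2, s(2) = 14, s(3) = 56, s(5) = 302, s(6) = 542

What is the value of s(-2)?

-34

Write s(t) = at^4 + bt³ + ct² + dt + e; the 5 given values yield a linear system in the 5 coefficients.
Solving, the leading coefficient vanishes, and s(t) = 3t³ - 3t² + 2.
Then s(-2) = -34.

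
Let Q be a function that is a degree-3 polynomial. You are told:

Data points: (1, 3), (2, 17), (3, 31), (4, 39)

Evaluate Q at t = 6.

13

Write Q(t) = at³ + bt² + ct + d; the 4 given values yield a linear system in the 4 coefficients.
Solving, Q(t) = -t³ + 6t² + 3t - 5.
Then Q(6) = 13.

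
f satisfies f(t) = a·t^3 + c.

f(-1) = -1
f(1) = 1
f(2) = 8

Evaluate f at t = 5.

From f(-1) = -1 and f(1) = 1: -1a + c = -1 and 1a + c = 1.
Subtracting: 2a = 2, so a = 1; then c = -1 − 1·(-1) = 0.
So f(t) = 1t³ + 0, and f(5) = 125.

125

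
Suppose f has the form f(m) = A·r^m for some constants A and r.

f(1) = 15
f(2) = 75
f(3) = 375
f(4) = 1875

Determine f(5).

Consecutive ratio: 75/15 = 5, and 375/75 = 5, so r = 5.
Then A·5^1 = 15 gives A = 3, and f(m) = 3·5^m.
f(5) = 3·5^5 = 9375.

9375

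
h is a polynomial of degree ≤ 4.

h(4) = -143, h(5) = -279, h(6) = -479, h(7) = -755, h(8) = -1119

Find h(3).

First differences: -136, -200, -276, -364. Second differences: -64, -76, -88. Third differences: -12, -12.
Level-3 differences are constant, so h has degree 3.
Fitting a degree-3 polynomial gives h(x) = -2x³ - 2x² + 4x + 1.
Then h(3) = -59.

-59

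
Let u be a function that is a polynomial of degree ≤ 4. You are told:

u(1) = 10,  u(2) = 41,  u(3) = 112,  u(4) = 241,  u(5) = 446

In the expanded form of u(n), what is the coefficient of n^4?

0

First differences: 31, 71, 129, 205. Second differences: 40, 58, 76. Third differences: 18, 18.
Level-3 differences are constant, so u has degree 3.
Fitting a degree-3 polynomial gives u(n) = 3n³ + 2n² + 4n + 1.
The coefficient of n^4 is 0.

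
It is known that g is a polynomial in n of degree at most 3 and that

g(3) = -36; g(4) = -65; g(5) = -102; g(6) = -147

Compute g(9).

First differences: -29, -37, -45. Second differences: -8, -8.
Level-2 differences are constant, so g has degree 2.
Fitting a degree-2 polynomial gives g(n) = -4n² - n + 3.
Then g(9) = -330.

-330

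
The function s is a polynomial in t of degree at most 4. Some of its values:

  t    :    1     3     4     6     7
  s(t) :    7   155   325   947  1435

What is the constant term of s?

Write s(t) = at^4 + bt³ + ct² + dt + e; the 5 given values yield a linear system in the 5 coefficients.
Solving, the leading coefficient vanishes, and s(t) = 3t³ + 8t² + 3t - 7.
The constant term is s(0) = -7.

-7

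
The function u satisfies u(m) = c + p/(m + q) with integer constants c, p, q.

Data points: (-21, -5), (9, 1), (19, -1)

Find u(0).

(u(m) − c)(m + q) = p for each data point; the three points give a linear system in c and q, then p follows.
Solving: c = -3, q = 1, p = 40, so u(m) = -3 + 40/(m + 1).
Then u(0) = -3 + 40/1 = 37.

37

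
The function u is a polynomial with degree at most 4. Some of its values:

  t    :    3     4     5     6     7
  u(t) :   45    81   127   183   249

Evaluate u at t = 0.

-3

First differences: 36, 46, 56, 66. Second differences: 10, 10, 10.
Level-2 differences are constant, so u has degree 2.
Fitting a degree-2 polynomial gives u(t) = 5t² + t - 3.
Then u(0) = -3.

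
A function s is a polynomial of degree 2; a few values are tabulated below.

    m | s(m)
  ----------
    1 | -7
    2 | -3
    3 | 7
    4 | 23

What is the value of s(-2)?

First differences: 4, 10, 16. Second differences: 6, 6.
Level-2 differences are constant, so s has degree 2.
Fitting a degree-2 polynomial gives s(m) = 3m² - 5m - 5.
Then s(-2) = 17.

17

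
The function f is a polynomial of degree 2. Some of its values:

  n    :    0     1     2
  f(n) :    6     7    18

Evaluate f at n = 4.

Write f(n) = an² + bn + c; the 3 given values yield a linear system in the 3 coefficients.
Solving, f(n) = 5n² - 4n + 6.
Then f(4) = 70.

70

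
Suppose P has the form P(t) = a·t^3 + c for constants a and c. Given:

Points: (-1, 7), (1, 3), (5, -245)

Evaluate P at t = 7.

-681

From P(-1) = 7 and P(1) = 3: -1a + c = 7 and 1a + c = 3.
Subtracting: 2a = -4, so a = -2; then c = 7 − (-2)·(-1) = 5.
So P(t) = -2t³ + 5, and P(7) = -681.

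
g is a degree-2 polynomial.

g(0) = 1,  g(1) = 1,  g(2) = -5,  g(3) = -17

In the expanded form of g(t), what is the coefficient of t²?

-3

First differences: 0, -6, -12. Second differences: -6, -6.
Level-2 differences are constant, so g has degree 2.
Fitting a degree-2 polynomial gives g(t) = -3t² + 3t + 1.
The coefficient of t² is -3.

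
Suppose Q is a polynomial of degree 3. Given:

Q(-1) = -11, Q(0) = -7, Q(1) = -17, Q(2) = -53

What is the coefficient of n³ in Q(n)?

Write Q(n) = an³ + bn² + cn + d; the 4 given values yield a linear system in the 4 coefficients.
Solving, Q(n) = -2n³ - 7n² - n - 7.
The coefficient of n³ is -2.

-2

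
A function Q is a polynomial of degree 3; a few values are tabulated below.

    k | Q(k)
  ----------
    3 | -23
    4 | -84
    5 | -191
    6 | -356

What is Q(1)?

9

Write Q(k) = ak³ + bk² + ck + d; the 4 given values yield a linear system in the 4 coefficients.
Solving, Q(k) = -2k³ + k² + 6k + 4.
Then Q(1) = 9.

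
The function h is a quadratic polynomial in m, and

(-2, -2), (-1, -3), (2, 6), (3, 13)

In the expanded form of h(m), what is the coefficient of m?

2

Write h(m) = am² + bm + c; the 4 given values yield a linear system in the 3 coefficients.
Solving, h(m) = m² + 2m - 2.
The coefficient of m is 2.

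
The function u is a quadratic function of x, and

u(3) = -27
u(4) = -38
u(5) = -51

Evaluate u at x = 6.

-66

Write u(x) = ax² + bx + c; the 3 given values yield a linear system in the 3 coefficients.
Solving, u(x) = -x² - 4x - 6.
Then u(6) = -66.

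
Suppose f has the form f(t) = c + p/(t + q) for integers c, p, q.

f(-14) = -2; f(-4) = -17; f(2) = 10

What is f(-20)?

(f(t) − c)(t + q) = p for each data point; the three points give a linear system in c and q, then p follows.
Solving: c = 1, q = 2, p = 36, so f(t) = 1 + 36/(t + 2).
Then f(-20) = 1 + 36/(-18) = -1.

-1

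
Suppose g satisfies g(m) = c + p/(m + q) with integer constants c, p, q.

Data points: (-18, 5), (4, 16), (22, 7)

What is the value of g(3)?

(g(m) − c)(m + q) = p for each data point; the three points give a linear system in c and q, then p follows.
Solving: c = 6, q = -2, p = 20, so g(m) = 6 + 20/(m − 2).
Then g(3) = 6 + 20/1 = 26.

26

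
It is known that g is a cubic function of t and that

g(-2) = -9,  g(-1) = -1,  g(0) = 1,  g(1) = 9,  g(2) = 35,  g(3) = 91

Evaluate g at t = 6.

First differences: 8, 2, 8, 26, 56. Second differences: -6, 6, 18, 30. Third differences: 12, 12, 12.
Level-3 differences are constant, so g has degree 3.
Fitting a degree-3 polynomial gives g(t) = 2t³ + 3t² + 3t + 1.
Then g(6) = 559.

559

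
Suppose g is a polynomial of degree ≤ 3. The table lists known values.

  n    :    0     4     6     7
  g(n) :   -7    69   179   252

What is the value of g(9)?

434

Write g(n) = an³ + bn² + cn + d; the 4 given values yield a linear system in the 4 coefficients.
Solving, the leading coefficient vanishes, and g(n) = 6n² - 5n - 7.
Then g(9) = 434.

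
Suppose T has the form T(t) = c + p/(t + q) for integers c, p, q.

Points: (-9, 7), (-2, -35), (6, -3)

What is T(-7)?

10

(T(t) − c)(t + q) = p for each data point; the three points give a linear system in c and q, then p follows.
Solving: c = 1, q = 3, p = -36, so T(t) = 1 − 36/(t + 3).
Then T(-7) = 1 − 36/(-4) = 10.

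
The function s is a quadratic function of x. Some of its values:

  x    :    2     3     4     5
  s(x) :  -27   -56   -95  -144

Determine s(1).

First differences: -29, -39, -49. Second differences: -10, -10.
Level-2 differences are constant, so s has degree 2.
Fitting a degree-2 polynomial gives s(x) = -5x² - 4x + 1.
Then s(1) = -8.

-8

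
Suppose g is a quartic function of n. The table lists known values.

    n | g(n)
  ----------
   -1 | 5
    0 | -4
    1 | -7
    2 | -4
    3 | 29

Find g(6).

Write g(n) = an^4 + bn³ + cn² + dn + e; the 5 given values yield a linear system in the 5 coefficients.
Solving, g(n) = n^4 - 2n³ + 2n² - 4n - 4.
Then g(6) = 908.

908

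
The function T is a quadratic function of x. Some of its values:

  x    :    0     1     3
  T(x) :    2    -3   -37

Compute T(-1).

Write T(x) = ax² + bx + c; the 3 given values yield a linear system in the 3 coefficients.
Solving, T(x) = -4x² - x + 2.
Then T(-1) = -1.

-1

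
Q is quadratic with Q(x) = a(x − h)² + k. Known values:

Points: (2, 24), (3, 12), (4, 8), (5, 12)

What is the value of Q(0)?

72

First differences -12, -4, 4; second difference 8 = 2a, so a = 4.
Expanding, the x-coefficient is −2ah = -8h; matching it to the data gives h = 4, and then k = 8.
So Q(x) = 4(x − 4)² + 8.
Q(0) = 4·(-4)² + 8 = 72.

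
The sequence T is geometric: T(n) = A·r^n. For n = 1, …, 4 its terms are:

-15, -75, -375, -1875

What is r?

Consecutive ratio: -75/(-15) = 5, and -375/(-75) = 5, so r = 5.
Then A·5^1 = -15 gives A = -3, and T(n) = -3·5^n.

5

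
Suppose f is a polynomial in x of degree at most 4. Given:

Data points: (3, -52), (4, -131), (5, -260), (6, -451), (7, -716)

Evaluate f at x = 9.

First differences: -79, -129, -191, -265. Second differences: -50, -62, -74. Third differences: -12, -12.
Level-3 differences are constant, so f has degree 3.
Fitting a degree-3 polynomial gives f(x) = -2x³ - x² + 2x + 5.
Then f(9) = -1516.

-1516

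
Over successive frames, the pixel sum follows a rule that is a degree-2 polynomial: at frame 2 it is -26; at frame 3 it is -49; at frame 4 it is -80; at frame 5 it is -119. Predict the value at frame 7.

-221

Write the value at k as g(k).
First differences: -23, -31, -39. Second differences: -8, -8.
Level-2 differences are constant, so g has degree 2.
Fitting a degree-2 polynomial gives g(k) = -4k² - 3k - 4.
Then g(7) = -221.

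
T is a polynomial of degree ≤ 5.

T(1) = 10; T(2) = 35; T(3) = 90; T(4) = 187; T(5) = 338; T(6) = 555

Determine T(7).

First differences: 25, 55, 97, 151, 217. Second differences: 30, 42, 54, 66. Third differences: 12, 12, 12.
Level-3 differences are constant, so T has degree 3.
Extending the table by one column gives the next first difference 295, so T(7) = 555 + 295 = 850.

850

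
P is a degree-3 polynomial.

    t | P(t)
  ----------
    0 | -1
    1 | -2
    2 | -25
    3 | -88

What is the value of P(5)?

-406

Write P(t) = at³ + bt² + ct + d; the 4 given values yield a linear system in the 4 coefficients.
Solving, P(t) = -3t³ - 2t² + 4t - 1.
Then P(5) = -406.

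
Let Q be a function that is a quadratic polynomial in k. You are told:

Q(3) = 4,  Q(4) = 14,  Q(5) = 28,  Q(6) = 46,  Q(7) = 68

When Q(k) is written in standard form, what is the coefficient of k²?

2

First differences: 10, 14, 18, 22. Second differences: 4, 4, 4.
Level-2 differences are constant, so Q has degree 2.
Fitting a degree-2 polynomial gives Q(k) = 2k² - 4k - 2.
The coefficient of k² is 2.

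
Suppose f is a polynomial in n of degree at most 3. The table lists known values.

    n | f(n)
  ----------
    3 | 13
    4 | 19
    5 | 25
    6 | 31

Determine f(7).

37

First differences: 6, 6, 6.
Level-1 differences are constant, so f has degree 1.
Extending the table by one column gives the next first difference 6, so f(7) = 31 + 6 = 37.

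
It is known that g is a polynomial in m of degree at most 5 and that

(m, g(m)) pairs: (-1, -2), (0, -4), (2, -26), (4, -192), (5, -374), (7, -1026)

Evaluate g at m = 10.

-2994

Write g(m) = am^5 + bm^4 + cm³ + dm² + em + p; the 6 given values yield a linear system in the 6 coefficients.
Solving, the top 2 coefficients vanish, and g(m) = -3m³ + m - 4.
Then g(10) = -2994.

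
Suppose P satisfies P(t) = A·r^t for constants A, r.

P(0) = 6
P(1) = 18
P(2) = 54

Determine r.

3

Consecutive ratio: 18/6 = 3, and 54/18 = 3, so r = 3.
Then A·3^0 = 6 gives A = 6, and P(t) = 6·3^t.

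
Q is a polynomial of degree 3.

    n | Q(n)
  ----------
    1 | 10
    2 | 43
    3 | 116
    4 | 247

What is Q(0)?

-1

Write Q(n) = an³ + bn² + cn + d; the 4 given values yield a linear system in the 4 coefficients.
Solving, Q(n) = 3n³ + 2n² + 6n - 1.
Then Q(0) = -1.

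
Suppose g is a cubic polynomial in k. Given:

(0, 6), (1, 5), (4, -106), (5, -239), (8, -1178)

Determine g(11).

Write g(k) = ak³ + bk² + ck + d; the 5 given values yield a linear system in the 4 coefficients.
Solving, g(k) = -3k³ + 6k² - 4k + 6.
Then g(11) = -3305.

-3305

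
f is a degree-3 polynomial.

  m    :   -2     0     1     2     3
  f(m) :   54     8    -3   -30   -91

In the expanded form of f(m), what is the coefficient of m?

-9

Write f(m) = am³ + bm² + cm + d; the 5 given values yield a linear system in the 4 coefficients.
Solving, f(m) = -3m³ + m² - 9m + 8.
The coefficient of m is -9.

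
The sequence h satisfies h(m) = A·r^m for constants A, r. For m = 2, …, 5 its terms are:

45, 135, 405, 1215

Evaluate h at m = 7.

Consecutive ratio: 135/45 = 3, and 405/135 = 3, so r = 3.
Then A·3^2 = 45 gives A = 5, and h(m) = 5·3^m.
h(7) = 5·3^7 = 10935.

10935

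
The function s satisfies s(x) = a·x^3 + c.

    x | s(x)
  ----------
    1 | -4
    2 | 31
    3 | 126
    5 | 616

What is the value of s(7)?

1706

From s(1) = -4 and s(2) = 31: 1a + c = -4 and 8a + c = 31.
Subtracting: 7a = 35, so a = 5; then c = -4 − 5·1 = -9.
So s(x) = 5x³ − 9, and s(7) = 1706.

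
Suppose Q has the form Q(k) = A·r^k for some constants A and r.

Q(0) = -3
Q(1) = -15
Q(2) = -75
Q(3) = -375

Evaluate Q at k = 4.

Consecutive ratio: -15/(-3) = 5, and -75/(-15) = 5, so r = 5.
Then A·5^0 = -3 gives A = -3, and Q(k) = -3·5^k.
Q(4) = -3·5^4 = -1875.

-1875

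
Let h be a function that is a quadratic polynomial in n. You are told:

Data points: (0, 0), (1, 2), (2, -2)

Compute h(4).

Write h(n) = an² + bn + c; the 3 given values yield a linear system in the 3 coefficients.
Solving, h(n) = -3n² + 5n.
Then h(4) = -28.

-28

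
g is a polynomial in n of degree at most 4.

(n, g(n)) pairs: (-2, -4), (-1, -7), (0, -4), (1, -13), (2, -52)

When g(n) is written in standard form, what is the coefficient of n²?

First differences: -3, 3, -9, -39. Second differences: 6, -12, -30. Third differences: -18, -18.
Level-3 differences are constant, so g has degree 3.
Fitting a degree-3 polynomial gives g(n) = -3n³ - 6n² - 4.
The coefficient of n² is -6.

-6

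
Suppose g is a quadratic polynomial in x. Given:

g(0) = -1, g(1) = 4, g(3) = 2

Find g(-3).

Write g(x) = ax² + bx + c; the 3 given values yield a linear system in the 3 coefficients.
Solving, g(x) = -2x² + 7x - 1.
Then g(-3) = -40.

-40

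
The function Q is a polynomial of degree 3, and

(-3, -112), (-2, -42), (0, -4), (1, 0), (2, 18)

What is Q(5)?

336

Write Q(k) = ak³ + bk² + ck + d; the 5 given values yield a linear system in the 4 coefficients.
Solving, Q(k) = 3k³ - 2k² + 3k - 4.
Then Q(5) = 336.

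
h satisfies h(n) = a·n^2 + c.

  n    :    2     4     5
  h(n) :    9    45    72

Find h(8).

From h(2) = 9 and h(4) = 45: 4a + c = 9 and 16a + c = 45.
Subtracting: 12a = 36, so a = 3; then c = 9 − 3·4 = -3.
So h(n) = 3n² − 3, and h(8) = 189.

189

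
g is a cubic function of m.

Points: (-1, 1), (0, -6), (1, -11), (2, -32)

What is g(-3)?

Write g(m) = am³ + bm² + cm + d; the 4 given values yield a linear system in the 4 coefficients.
Solving, g(m) = -3m³ + m² - 3m - 6.
Then g(-3) = 93.

93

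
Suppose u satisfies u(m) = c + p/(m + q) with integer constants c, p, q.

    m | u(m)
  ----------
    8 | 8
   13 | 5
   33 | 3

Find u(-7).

-1

(u(m) − c)(m + q) = p for each data point; the three points give a linear system in c and q, then p follows.
Solving: c = 2, q = -3, p = 30, so u(m) = 2 + 30/(m − 3).
Then u(-7) = 2 + 30/(-10) = -1.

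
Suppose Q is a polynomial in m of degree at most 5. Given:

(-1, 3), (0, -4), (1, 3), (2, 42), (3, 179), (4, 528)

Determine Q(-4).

First differences: -7, 7, 39, 137, 349. Second differences: 14, 32, 98, 212. Third differences: 18, 66, 114. Fourth differences: 48, 48.
Level-4 differences are constant, so Q has degree 4.
Fitting a degree-4 polynomial gives Q(m) = 2m^4 - m³ + 5m² + m - 4.
Then Q(-4) = 648.

648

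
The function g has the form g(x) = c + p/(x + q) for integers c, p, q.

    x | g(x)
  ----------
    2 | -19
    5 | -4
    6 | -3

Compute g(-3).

(g(x) − c)(x + q) = p for each data point; the three points give a linear system in c and q, then p follows.
Solving: c = 1, q = -1, p = -20, so g(x) = 1 − 20/(x − 1).
Then g(-3) = 1 − 20/(-4) = 6.

6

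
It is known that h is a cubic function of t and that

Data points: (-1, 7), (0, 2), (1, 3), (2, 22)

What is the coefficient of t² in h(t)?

3

Write h(t) = at³ + bt² + ct + d; the 4 given values yield a linear system in the 4 coefficients.
Solving, h(t) = 2t³ + 3t² - 4t + 2.
The coefficient of t² is 3.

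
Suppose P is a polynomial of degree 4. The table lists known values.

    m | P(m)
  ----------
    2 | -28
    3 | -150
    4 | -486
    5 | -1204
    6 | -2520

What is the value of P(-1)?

Write P(m) = am^4 + bm³ + cm² + dm + e; the 5 given values yield a linear system in the 5 coefficients.
Solving, P(m) = -2m^4 + 3m² - 7m + 6.
Then P(-1) = 14.

14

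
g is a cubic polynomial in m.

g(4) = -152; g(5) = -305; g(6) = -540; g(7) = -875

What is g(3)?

-63

Write g(m) = am³ + bm² + cm + d; the 4 given values yield a linear system in the 4 coefficients.
Solving, g(m) = -3m³ + 4m² - 6m.
Then g(3) = -63.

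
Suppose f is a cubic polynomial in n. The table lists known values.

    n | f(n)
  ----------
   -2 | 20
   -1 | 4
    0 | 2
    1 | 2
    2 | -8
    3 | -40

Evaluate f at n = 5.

Write f(n) = an³ + bn² + cn + d; the 6 given values yield a linear system in the 4 coefficients.
Solving, f(n) = -2n³ + n² + n + 2.
Then f(5) = -218.

-218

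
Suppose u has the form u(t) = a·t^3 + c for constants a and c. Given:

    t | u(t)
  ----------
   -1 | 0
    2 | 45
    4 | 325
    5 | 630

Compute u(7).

1720

From u(-1) = 0 and u(2) = 45: -1a + c = 0 and 8a + c = 45.
Subtracting: 9a = 45, so a = 5; then c = 0 − 5·(-1) = 5.
So u(t) = 5t³ + 5, and u(7) = 1720.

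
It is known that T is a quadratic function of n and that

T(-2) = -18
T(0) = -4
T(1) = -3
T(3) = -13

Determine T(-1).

Write T(n) = an² + bn + c; the 4 given values yield a linear system in the 3 coefficients.
Solving, T(n) = -2n² + 3n - 4.
Then T(-1) = -9.

-9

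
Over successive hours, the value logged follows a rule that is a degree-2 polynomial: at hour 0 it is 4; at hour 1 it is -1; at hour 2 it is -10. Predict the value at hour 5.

-61

Write the value at k as h(k).
Write h(k) = ak² + bk + c; the 3 given values yield a linear system in the 3 coefficients.
Solving, h(k) = -2k² - 3k + 4.
Then h(5) = -61.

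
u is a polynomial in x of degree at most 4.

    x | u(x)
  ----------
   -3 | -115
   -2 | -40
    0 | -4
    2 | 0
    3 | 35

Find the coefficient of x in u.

-2

Write u(x) = ax^4 + bx³ + cx² + dx + e; the 5 given values yield a linear system in the 5 coefficients.
Solving, the leading coefficient vanishes, and u(x) = 3x³ - 4x² - 2x - 4.
The coefficient of x is -2.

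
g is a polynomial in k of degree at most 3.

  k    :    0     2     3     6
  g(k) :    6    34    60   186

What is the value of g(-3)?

Write g(k) = ak³ + bk² + ck + d; the 4 given values yield a linear system in the 4 coefficients.
Solving, the leading coefficient vanishes, and g(k) = 4k² + 6k + 6.
Then g(-3) = 24.

24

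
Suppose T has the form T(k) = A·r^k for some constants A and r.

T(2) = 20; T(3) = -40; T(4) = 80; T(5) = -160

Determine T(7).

Consecutive ratio: -40/20 = -2, and 80/(-40) = -2, so r = -2.
Then A·(-2)^2 = 20 gives A = 5, and T(k) = 5·(-2)^k.
T(7) = 5·(-2)^7 = -640.

-640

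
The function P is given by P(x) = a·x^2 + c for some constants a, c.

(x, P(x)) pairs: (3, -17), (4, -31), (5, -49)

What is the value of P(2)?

From P(3) = -17 and P(4) = -31: 9a + c = -17 and 16a + c = -31.
Subtracting: 7a = -14, so a = -2; then c = -17 − (-2)·9 = 1.
So P(x) = -2x² + 1, and P(2) = -7.

-7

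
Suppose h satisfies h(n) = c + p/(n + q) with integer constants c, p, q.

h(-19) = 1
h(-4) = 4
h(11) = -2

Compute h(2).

-20

(h(n) − c)(n + q) = p for each data point; the three points give a linear system in c and q, then p follows.
Solving: c = 0, q = -1, p = -20, so h(n) = -20/(n − 1).
Then h(2) = 0 − 20/1 = -20.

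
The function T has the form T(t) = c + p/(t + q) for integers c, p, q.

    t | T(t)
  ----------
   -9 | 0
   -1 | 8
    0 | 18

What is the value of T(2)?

-22

(T(t) − c)(t + q) = p for each data point; the three points give a linear system in c and q, then p follows.
Solving: c = -2, q = -1, p = -20, so T(t) = -2 − 20/(t − 1).
Then T(2) = -2 − 20/1 = -22.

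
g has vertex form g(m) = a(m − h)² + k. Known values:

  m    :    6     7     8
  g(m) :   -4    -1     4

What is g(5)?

-5

First differences 3, 5; second difference 2 = 2a, so a = 1.
Expanding, the m-coefficient is −2ah = -2h; matching it to the data gives h = 5, and then k = -5.
So g(m) = 1(m − 5)² − 5.
g(5) = 1·0² − 5 = -5.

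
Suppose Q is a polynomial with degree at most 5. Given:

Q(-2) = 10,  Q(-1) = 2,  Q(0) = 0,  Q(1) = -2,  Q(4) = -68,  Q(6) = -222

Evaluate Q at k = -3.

30

Write Q(k) = ak^5 + bk^4 + ck³ + dk² + ek + p; the 6 given values yield a linear system in the 6 coefficients.
Solving, the top 2 coefficients vanish, and Q(k) = -k³ - k.
Then Q(-3) = 30.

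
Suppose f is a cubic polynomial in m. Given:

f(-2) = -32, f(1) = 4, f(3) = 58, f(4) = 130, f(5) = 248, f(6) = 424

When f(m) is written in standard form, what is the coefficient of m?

Write f(m) = am³ + bm² + cm + d; the 6 given values yield a linear system in the 4 coefficients.
Solving, f(m) = 2m³ - m² + 5m - 2.
The coefficient of m is 5.

5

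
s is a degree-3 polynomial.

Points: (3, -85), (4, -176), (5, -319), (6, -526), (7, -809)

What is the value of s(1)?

Write s(k) = ak³ + bk² + ck + d; the 5 given values yield a linear system in the 4 coefficients.
Solving, s(k) = -2k³ - 2k² - 3k - 4.
Then s(1) = -11.

-11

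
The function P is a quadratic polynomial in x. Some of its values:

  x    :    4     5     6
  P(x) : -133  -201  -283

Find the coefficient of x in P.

-5

Write P(x) = ax² + bx + c; the 3 given values yield a linear system in the 3 coefficients.
Solving, P(x) = -7x² - 5x - 1.
The coefficient of x is -5.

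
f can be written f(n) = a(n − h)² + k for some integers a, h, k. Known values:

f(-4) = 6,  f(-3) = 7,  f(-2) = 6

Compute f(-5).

3

First differences 1, -1; second difference -2 = 2a, so a = -1.
Expanding, the n-coefficient is −2ah = 2h; matching it to the data gives h = -3, and then k = 7.
So f(n) = -1(n + 3)² + 7.
f(-5) = -1·(-2)² + 7 = 3.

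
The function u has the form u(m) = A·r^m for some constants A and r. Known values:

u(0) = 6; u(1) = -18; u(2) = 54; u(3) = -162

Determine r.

-3

Consecutive ratio: -18/6 = -3, and 54/(-18) = -3, so r = -3.
Then A·(-3)^0 = 6 gives A = 6, and u(m) = 6·(-3)^m.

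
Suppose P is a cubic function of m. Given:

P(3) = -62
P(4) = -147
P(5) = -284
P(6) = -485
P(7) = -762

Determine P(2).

First differences: -85, -137, -201, -277. Second differences: -52, -64, -76. Third differences: -12, -12.
Level-3 differences are constant, so P has degree 3.
Fitting a degree-3 polynomial gives P(m) = -2m³ - 2m² + 3m + 1.
Then P(2) = -17.

-17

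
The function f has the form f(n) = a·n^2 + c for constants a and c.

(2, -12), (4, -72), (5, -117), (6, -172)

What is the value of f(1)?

3

From f(2) = -12 and f(4) = -72: 4a + c = -12 and 16a + c = -72.
Subtracting: 12a = -60, so a = -5; then c = -12 − (-5)·4 = 8.
So f(n) = -5n² + 8, and f(1) = 3.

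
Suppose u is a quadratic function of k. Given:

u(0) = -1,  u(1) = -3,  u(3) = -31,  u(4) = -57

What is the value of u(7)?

Write u(k) = ak² + bk + c; the 4 given values yield a linear system in the 3 coefficients.
Solving, u(k) = -4k² + 2k - 1.
Then u(7) = -183.

-183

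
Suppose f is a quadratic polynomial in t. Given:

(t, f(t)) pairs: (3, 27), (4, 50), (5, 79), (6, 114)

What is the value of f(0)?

First differences: 23, 29, 35. Second differences: 6, 6.
Level-2 differences are constant, so f has degree 2.
Fitting a degree-2 polynomial gives f(t) = 3t² + 2t - 6.
Then f(0) = -6.

-6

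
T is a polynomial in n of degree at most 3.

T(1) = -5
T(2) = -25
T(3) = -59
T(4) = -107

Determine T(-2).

-29

First differences: -20, -34, -48. Second differences: -14, -14.
Level-2 differences are constant, so T has degree 2.
Fitting a degree-2 polynomial gives T(n) = -7n² + n + 1.
Then T(-2) = -29.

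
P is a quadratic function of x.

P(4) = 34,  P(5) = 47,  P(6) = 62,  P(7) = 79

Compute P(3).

23

First differences: 13, 15, 17. Second differences: 2, 2.
Level-2 differences are constant, so P has degree 2.
Fitting a degree-2 polynomial gives P(x) = x² + 4x + 2.
Then P(3) = 23.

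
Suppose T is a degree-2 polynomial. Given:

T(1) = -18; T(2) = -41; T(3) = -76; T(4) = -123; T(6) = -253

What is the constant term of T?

Write T(x) = ax² + bx + c; the 5 given values yield a linear system in the 3 coefficients.
Solving, T(x) = -6x² - 5x - 7.
The constant term is T(0) = -7.

-7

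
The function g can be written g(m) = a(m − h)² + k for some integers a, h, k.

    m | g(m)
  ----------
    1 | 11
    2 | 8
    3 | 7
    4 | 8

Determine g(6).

First differences -3, -1, 1; second difference 2 = 2a, so a = 1.
Expanding, the m-coefficient is −2ah = -2h; matching it to the data gives h = 3, and then k = 7.
So g(m) = 1(m − 3)² + 7.
g(6) = 1·3² + 7 = 16.

16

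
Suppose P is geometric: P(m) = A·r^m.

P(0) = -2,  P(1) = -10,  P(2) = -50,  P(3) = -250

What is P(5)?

Consecutive ratio: -10/(-2) = 5, and -50/(-10) = 5, so r = 5.
Then A·5^0 = -2 gives A = -2, and P(m) = -2·5^m.
P(5) = -2·5^5 = -6250.

-6250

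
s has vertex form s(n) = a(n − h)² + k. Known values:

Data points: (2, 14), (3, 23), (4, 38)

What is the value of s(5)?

First differences 9, 15; second difference 6 = 2a, so a = 3.
Expanding, the n-coefficient is −2ah = -6h; matching it to the data gives h = 1, and then k = 11.
So s(n) = 3(n − 1)² + 11.
s(5) = 3·4² + 11 = 59.

59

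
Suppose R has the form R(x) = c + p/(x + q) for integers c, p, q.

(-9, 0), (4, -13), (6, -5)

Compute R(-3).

(R(x) − c)(x + q) = p for each data point; the three points give a linear system in c and q, then p follows.
Solving: c = -1, q = -3, p = -12, so R(x) = -1 − 12/(x − 3).
Then R(-3) = -1 − 12/(-6) = 1.

1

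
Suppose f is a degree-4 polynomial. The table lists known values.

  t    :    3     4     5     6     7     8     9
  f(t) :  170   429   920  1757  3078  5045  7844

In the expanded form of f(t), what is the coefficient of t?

-2

First differences: 259, 491, 837, 1321, 1967, 2799. Second differences: 232, 346, 484, 646, 832. Third differences: 114, 138, 162, 186. Fourth differences: 24, 24, 24.
Level-4 differences are constant, so f has degree 4.
Fitting a degree-4 polynomial gives f(t) = t^4 + t³ + 7t² - 2t + 5.
The coefficient of t is -2.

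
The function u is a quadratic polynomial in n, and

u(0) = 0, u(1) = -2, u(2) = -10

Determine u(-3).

Write u(n) = an² + bn + c; the 3 given values yield a linear system in the 3 coefficients.
Solving, u(n) = -3n² + n.
Then u(-3) = -30.

-30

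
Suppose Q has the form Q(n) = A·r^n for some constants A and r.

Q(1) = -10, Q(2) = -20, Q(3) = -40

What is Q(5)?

Consecutive ratio: -20/(-10) = 2, and -40/(-20) = 2, so r = 2.
Then A·2^1 = -10 gives A = -5, and Q(n) = -5·2^n.
Q(5) = -5·2^5 = -160.

-160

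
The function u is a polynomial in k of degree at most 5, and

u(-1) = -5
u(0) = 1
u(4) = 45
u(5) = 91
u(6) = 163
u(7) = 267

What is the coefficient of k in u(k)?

Write u(k) = ak^5 + bk^4 + ck³ + dk² + ek + p; the 6 given values yield a linear system in the 6 coefficients.
Solving, the top 2 coefficients vanish, and u(k) = k³ - 2k² + 3k + 1.
The coefficient of k is 3.

3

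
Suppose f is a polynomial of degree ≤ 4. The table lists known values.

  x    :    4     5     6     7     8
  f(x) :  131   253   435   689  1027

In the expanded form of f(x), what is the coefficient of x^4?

0

First differences: 122, 182, 254, 338. Second differences: 60, 72, 84. Third differences: 12, 12.
Level-3 differences are constant, so f has degree 3.
Fitting a degree-3 polynomial gives f(x) = 2x³ + 3.
The coefficient of x^4 is 0.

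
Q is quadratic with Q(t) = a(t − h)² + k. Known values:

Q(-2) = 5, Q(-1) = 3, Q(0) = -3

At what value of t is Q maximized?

-2

First differences -2, -6; second difference -4 = 2a, so a = -2.
Expanding, the t-coefficient is −2ah = 4h; matching it to the data gives h = -2, and then k = 5.
So Q(t) = -2(t + 2)² + 5.
Hence h = -2.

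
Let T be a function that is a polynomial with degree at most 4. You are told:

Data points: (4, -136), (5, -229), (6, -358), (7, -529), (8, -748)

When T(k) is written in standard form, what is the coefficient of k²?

-3

Write T(k) = ak^4 + bk³ + ck² + dk + e; the 5 given values yield a linear system in the 5 coefficients.
Solving, the leading coefficient vanishes, and T(k) = -k³ - 3k² - 5k - 4.
The coefficient of k² is -3.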